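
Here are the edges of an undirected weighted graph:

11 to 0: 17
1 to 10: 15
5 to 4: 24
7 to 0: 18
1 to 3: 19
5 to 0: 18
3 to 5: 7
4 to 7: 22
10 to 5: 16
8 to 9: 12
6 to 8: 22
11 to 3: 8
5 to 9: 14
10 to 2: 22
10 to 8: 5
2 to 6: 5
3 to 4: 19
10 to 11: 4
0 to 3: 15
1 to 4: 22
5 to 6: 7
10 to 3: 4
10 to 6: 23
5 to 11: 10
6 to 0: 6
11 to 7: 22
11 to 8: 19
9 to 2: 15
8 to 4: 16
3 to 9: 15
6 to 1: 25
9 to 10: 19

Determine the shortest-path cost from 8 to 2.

Enumerating some paths:
8 - 10 - 2: 5+22 = 27
8 - 10 - 11 - 5 - 6 - 2: 5+4+10+7+5 = 31
8 - 10 - 3 - 5 - 6 - 2: 5+4+7+7+5 = 28
The minimum is 27 via 8 - 10 - 2.

27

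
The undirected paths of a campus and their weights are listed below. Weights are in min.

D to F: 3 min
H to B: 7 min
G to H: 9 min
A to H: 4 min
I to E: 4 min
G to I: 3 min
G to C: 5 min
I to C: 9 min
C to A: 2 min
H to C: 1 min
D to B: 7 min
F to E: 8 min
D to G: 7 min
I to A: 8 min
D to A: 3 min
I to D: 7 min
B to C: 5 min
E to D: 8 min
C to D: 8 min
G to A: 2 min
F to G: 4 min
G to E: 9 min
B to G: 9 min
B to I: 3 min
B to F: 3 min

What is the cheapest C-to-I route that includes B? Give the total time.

8 min

Best C to B: C–B costing 5
Best B to I: B–I costing 3
Total via B: 5 + 3 = 8 min.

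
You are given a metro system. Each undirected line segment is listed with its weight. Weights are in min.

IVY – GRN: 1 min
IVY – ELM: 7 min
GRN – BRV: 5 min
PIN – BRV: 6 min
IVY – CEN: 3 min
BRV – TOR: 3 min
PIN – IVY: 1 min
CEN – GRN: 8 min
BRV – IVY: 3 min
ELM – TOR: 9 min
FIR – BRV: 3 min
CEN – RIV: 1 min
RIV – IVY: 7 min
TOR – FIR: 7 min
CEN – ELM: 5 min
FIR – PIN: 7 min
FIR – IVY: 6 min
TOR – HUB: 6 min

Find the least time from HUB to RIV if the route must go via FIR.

22 min

Best HUB to FIR: HUB → TOR → BRV → FIR costing 12
Shortest FIR→RIV: FIR → IVY → CEN → RIV = 10
Total via FIR: 12 + 10 = 22 min.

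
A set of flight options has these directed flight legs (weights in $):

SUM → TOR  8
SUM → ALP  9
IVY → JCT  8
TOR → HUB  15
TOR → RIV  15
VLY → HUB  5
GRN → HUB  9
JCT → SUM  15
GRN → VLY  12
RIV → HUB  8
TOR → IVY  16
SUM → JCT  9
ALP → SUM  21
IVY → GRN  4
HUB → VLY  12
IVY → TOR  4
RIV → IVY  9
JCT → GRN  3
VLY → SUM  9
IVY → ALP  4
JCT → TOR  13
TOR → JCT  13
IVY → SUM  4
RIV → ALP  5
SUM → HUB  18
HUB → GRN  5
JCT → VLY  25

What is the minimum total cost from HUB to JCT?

Enumerating some paths:
HUB–GRN–VLY–SUM–JCT: 5+12+9+9 = 35
HUB–VLY–SUM–JCT: 12+9+9 = 30
HUB–VLY–SUM–TOR–JCT: 12+9+8+13 = 42
Cheapest is HUB–VLY–SUM–JCT at $30.

$30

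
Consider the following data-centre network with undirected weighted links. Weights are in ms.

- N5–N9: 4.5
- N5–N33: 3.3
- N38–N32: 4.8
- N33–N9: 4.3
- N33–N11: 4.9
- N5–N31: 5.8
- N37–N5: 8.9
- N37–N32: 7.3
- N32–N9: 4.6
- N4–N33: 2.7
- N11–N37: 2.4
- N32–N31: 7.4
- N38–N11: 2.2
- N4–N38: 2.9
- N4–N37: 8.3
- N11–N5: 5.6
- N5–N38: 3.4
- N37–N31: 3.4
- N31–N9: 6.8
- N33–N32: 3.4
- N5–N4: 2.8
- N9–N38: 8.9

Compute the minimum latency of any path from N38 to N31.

Running Dijkstra from N38:
N38: 0
N11: 2.2  (via N38)
N4: 2.9  (via N38)
N5: 3.4  (via N38)
N37: 4.6  (via N11)
N32: 4.8  (via N38)
N33: 5.6  (via N4)
N9: 7.9  (via N5)
N31: 8  (via N37)
Shortest route: N38 → N11 → N37 → N31 = 8 ms.

8 ms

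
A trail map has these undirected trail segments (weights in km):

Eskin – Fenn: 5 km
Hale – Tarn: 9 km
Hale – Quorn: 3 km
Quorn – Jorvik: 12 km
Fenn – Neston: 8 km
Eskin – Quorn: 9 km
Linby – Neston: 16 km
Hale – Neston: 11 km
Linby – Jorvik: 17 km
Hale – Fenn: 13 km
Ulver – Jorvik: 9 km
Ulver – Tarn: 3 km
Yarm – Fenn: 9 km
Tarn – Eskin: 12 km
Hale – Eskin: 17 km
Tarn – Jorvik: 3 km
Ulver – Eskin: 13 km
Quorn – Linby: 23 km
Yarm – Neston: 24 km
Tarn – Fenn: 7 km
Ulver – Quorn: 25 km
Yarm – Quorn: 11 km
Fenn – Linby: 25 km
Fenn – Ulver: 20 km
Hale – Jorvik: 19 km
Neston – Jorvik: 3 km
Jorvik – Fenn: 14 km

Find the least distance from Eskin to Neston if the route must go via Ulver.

22 km

Best Eskin to Ulver: Eskin–Ulver costing 13
Shortest Ulver→Neston: Ulver–Tarn–Jorvik–Neston = 9
Total via Ulver: 13 + 9 = 22 km.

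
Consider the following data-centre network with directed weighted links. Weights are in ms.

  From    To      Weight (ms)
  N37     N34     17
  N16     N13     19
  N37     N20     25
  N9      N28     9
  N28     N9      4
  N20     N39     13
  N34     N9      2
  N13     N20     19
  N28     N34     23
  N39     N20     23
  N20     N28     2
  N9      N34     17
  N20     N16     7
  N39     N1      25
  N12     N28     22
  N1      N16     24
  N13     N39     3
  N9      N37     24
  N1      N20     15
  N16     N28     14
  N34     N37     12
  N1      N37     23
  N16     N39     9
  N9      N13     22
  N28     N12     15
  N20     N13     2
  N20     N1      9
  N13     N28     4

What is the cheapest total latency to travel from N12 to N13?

Settle nodes by increasing distance from N12:
N12: 0
N28: 22  (via N12)
N9: 26  (via N28)
N34: 43  (via N9)
N13: 48  (via N9)
Shortest route: N12–N28–N9–N13 = 48 ms.

48 ms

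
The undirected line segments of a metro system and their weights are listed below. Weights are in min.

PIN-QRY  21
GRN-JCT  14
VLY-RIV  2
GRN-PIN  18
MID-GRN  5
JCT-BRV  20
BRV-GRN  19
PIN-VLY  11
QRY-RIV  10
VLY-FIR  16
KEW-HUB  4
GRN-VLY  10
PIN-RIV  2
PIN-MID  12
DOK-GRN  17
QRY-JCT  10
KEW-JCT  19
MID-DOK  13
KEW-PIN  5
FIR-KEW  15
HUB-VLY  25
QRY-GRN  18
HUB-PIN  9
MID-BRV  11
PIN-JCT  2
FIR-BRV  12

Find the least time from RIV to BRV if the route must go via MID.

25 min

Shortest RIV→MID: RIV → PIN → MID = 14
Shortest MID→BRV: MID → BRV = 11
Total via MID: 14 + 11 = 25 min.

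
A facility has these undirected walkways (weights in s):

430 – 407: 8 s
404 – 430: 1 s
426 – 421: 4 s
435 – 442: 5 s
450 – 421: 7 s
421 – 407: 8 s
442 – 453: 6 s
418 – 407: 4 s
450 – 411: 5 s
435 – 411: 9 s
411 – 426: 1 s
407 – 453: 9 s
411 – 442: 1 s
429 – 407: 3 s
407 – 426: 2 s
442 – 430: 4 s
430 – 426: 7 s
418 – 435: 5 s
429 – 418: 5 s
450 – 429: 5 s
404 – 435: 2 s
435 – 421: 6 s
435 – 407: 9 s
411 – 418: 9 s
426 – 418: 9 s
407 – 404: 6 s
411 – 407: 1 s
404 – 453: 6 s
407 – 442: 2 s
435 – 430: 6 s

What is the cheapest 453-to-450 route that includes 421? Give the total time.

19 s

Shortest 453→421: 453–442–411–426–421 = 12
Shortest 421→450: 421–450 = 7
Total via 421: 12 + 7 = 19 s.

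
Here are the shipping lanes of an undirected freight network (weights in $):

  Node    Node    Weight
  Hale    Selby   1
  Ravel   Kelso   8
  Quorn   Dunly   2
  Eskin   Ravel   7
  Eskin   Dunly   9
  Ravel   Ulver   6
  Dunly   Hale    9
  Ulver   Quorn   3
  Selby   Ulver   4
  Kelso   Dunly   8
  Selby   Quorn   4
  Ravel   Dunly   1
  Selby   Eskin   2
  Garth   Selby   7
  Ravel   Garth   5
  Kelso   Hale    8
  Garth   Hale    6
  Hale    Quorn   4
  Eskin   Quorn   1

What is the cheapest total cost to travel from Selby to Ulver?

Candidate routes:
Selby–Eskin–Quorn–Ulver: 2+1+3 = 6
Selby–Ulver: 4 = 4
Selby–Hale–Quorn–Ulver: 1+4+3 = 8
Selby–Quorn–Ulver: 4+3 = 7
The minimum is $4 via Selby–Ulver.

$4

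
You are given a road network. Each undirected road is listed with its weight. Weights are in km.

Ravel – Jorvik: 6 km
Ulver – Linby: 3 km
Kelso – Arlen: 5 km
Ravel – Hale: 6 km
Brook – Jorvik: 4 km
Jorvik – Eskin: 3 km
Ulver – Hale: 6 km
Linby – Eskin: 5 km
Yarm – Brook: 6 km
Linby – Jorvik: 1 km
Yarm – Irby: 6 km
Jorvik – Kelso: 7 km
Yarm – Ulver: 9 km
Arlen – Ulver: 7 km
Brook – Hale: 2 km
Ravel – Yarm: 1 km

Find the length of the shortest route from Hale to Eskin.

9 km

Shortest distances from Hale:
Hale: 0
Brook: 2  (via Hale)
Ravel: 6  (via Hale)
Ulver: 6  (via Hale)
Jorvik: 6  (via Brook)
Yarm: 7  (via Ravel)
Linby: 7  (via Jorvik)
Eskin: 9  (via Jorvik)
Shortest route: Hale–Brook–Jorvik–Eskin = 9 km.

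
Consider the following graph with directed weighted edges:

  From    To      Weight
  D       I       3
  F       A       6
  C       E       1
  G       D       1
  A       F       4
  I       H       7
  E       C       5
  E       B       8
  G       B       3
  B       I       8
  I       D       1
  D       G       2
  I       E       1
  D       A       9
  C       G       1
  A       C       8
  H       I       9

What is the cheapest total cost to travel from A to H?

Settle nodes by increasing distance from A:
A: 0
F: 4  (via A)
C: 8  (via A)
E: 9  (via C)
G: 9  (via C)
D: 10  (via G)
B: 12  (via G)
I: 13  (via D)
H: 20  (via I)
Shortest route: A → C → G → D → I → H = 20.

20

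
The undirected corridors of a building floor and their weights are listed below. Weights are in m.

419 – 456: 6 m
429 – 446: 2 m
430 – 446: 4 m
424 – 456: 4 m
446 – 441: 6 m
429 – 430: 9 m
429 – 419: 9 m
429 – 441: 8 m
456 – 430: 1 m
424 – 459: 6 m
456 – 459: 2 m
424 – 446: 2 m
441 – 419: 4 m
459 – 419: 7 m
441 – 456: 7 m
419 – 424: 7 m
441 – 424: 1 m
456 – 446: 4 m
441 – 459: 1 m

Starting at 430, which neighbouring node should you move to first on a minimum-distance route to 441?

456

Enumerating some paths:
430–456–424–441: 1+4+1 = 6
430–446–424–441: 4+2+1 = 7
430–456–459–441: 1+2+1 = 4
Cheapest is 430–456–459–441 at 4 m.
So from 430 the first move is to 456.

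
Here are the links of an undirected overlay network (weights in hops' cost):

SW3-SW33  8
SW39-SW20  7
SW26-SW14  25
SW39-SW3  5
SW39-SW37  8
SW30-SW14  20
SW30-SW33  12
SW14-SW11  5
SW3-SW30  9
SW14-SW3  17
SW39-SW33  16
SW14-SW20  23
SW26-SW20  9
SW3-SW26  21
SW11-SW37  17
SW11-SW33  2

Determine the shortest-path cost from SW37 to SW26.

24 hops' cost

Enumerating some paths:
SW37 - SW39 - SW3 - SW26: 8+5+21 = 34
SW37 - SW11 - SW14 - SW26: 17+5+25 = 47
SW37 - SW39 - SW20 - SW26: 8+7+9 = 24
Cheapest is SW37 - SW39 - SW20 - SW26 at 24 hops' cost.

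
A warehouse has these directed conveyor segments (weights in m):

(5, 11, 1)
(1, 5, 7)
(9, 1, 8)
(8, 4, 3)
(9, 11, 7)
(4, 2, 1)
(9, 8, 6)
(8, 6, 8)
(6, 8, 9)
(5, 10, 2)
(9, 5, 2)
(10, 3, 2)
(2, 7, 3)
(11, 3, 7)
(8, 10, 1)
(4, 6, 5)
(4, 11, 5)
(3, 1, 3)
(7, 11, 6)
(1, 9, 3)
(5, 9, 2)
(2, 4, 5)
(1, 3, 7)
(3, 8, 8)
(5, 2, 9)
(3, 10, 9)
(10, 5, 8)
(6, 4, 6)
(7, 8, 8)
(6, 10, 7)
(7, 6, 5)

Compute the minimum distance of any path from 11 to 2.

19 m

Settle nodes by increasing distance from 11:
11: 0
3: 7  (via 11)
1: 10  (via 3)
9: 13  (via 1)
5: 15  (via 9)
8: 15  (via 3)
10: 16  (via 3)
4: 18  (via 8)
2: 19  (via 4)
Shortest route: 11 → 3 → 8 → 4 → 2 = 19 m.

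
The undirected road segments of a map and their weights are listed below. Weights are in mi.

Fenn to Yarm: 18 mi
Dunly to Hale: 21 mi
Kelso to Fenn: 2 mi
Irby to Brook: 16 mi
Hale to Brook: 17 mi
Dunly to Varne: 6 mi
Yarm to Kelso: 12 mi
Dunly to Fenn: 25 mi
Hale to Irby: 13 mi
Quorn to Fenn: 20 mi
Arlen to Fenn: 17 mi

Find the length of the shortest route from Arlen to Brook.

80 mi

Candidate routes:
Arlen - Fenn - Dunly - Hale - Brook: 17+25+21+17 = 80
Arlen - Fenn - Dunly - Hale - Irby - Brook: 17+25+21+13+16 = 92
Cheapest is Arlen - Fenn - Dunly - Hale - Brook at 80 mi.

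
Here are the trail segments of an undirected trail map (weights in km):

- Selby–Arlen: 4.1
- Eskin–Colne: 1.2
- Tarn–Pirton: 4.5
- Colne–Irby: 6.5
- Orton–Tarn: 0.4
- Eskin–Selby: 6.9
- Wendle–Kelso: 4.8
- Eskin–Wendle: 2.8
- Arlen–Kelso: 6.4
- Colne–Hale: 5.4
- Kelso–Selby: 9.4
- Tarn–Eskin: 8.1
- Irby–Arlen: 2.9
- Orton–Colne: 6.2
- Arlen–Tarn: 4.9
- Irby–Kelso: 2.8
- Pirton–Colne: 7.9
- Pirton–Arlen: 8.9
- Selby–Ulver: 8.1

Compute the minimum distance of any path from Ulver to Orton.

Settle nodes by increasing distance from Ulver:
Ulver: 0
Selby: 8.1  (via Ulver)
Arlen: 12.2  (via Selby)
Eskin: 15  (via Selby)
Irby: 15.1  (via Arlen)
Colne: 16.2  (via Eskin)
Tarn: 17.1  (via Arlen)
Orton: 17.5  (via Tarn)
Shortest route: Ulver–Selby–Arlen–Tarn–Orton = 17.5 km.

17.5 km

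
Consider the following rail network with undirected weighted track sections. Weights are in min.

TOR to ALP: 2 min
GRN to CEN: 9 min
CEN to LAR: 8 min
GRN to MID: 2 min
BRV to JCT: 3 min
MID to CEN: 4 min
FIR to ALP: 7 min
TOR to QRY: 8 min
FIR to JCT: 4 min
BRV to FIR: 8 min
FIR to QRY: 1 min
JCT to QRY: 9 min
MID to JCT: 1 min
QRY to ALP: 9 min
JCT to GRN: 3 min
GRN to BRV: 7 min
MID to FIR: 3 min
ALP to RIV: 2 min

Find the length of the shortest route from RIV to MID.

Shortest distances from RIV:
RIV: 0
ALP: 2  (via RIV)
TOR: 4  (via ALP)
FIR: 9  (via ALP)
QRY: 10  (via FIR)
MID: 12  (via FIR)
Shortest route: RIV → ALP → FIR → MID = 12 min.

12 min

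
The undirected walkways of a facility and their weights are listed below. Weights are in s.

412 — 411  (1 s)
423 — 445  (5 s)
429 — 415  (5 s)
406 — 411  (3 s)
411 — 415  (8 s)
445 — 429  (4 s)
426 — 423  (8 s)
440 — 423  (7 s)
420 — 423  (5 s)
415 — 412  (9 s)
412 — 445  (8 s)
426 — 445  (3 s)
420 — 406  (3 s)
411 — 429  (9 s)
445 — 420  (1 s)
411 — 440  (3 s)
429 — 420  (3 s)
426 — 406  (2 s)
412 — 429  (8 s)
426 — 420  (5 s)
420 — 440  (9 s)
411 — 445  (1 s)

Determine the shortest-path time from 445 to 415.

Enumerating some paths:
445 - 411 - 412 - 415: 1+1+9 = 11
445 - 411 - 429 - 415: 1+9+5 = 15
445 - 420 - 406 - 411 - 415: 1+3+3+8 = 15
445 - 411 - 415: 1+8 = 9
Cheapest is 445 - 411 - 415 at 9 s.

9 s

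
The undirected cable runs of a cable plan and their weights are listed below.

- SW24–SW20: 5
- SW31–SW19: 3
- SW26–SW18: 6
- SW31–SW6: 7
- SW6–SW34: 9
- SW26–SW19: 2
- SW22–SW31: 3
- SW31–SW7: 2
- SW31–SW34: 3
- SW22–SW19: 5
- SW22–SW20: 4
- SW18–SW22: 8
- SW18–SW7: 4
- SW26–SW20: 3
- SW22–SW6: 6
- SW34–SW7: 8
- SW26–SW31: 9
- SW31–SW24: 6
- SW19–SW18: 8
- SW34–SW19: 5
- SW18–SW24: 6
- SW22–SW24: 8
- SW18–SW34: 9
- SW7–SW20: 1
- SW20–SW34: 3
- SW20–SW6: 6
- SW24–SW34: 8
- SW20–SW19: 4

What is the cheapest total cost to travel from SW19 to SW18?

8

Running Dijkstra from SW19:
SW19: 0
SW26: 2  (via SW19)
SW31: 3  (via SW19)
SW20: 4  (via SW19)
SW7: 5  (via SW31)
SW34: 5  (via SW19)
SW22: 5  (via SW19)
SW18: 8  (via SW19)
Shortest route: SW19 → SW18 = 8.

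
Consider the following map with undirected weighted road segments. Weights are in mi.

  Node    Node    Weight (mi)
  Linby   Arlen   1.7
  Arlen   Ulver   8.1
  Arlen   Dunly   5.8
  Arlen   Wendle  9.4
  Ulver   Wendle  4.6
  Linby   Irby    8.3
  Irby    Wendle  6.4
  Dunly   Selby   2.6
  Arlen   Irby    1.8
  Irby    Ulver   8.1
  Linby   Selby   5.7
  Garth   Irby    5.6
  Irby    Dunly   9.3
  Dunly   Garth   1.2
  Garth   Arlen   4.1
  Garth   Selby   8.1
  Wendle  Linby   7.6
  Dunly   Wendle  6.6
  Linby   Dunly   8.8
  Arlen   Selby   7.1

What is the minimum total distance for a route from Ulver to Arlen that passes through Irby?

Best Ulver to Irby: Ulver → Irby costing 8.1
Shortest Irby→Arlen: Irby → Arlen = 1.8
Total via Irby: 8.1 + 1.8 = 9.9 mi.

9.9 mi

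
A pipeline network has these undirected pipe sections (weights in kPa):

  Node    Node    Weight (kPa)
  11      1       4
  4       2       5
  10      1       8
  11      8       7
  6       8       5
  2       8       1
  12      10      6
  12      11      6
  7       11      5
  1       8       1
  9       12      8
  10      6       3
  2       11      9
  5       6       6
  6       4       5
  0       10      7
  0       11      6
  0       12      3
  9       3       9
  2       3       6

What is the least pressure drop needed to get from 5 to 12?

Compare a few routes:
5–6–10–0–12: 6+3+7+3 = 19
5–6–10–12: 6+3+6 = 15
5–6–8–1–11–12: 6+5+1+4+6 = 22
Cheapest is 5–6–10–12 at 15 kPa.

15 kPa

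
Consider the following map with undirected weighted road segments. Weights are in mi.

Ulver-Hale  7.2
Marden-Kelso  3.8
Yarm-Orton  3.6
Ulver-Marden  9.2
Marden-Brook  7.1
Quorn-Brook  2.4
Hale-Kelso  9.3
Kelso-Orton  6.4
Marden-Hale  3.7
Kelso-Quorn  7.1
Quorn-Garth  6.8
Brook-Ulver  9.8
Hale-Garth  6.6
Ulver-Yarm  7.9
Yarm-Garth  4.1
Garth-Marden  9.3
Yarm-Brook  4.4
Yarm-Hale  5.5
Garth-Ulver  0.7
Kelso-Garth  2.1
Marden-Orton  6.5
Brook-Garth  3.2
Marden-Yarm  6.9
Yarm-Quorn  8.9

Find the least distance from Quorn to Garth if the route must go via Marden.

15.4 mi

Shortest Quorn→Marden: Quorn → Brook → Marden = 9.5
Best Marden to Garth: Marden → Kelso → Garth costing 5.9
Total via Marden: 9.5 + 5.9 = 15.4 mi.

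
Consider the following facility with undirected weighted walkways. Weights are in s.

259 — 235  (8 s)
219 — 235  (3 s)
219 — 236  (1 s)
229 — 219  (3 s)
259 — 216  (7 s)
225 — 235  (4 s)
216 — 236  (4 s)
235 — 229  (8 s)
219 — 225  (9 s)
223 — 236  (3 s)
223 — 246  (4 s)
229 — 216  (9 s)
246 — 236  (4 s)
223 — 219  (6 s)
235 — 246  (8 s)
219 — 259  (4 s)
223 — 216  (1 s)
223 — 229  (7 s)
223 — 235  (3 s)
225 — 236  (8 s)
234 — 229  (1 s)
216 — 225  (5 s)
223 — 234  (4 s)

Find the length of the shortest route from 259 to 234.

Enumerating some paths:
259 → 219 → 229 → 234: 4+3+1 = 8
259 → 219 → 236 → 223 → 234: 4+1+3+4 = 12
The minimum is 8 s via 259 → 219 → 229 → 234.

8 s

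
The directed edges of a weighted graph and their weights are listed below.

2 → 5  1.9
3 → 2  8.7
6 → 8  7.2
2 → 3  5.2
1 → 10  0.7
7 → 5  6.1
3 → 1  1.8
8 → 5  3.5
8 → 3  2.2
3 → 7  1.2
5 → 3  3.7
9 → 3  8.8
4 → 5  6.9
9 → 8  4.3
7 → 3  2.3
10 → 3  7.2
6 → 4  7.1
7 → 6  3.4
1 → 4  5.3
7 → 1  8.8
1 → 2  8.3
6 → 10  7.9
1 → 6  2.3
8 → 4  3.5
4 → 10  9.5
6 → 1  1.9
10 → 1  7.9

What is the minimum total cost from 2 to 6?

Enumerating some paths:
2 → 5 → 3 → 7 → 6: 1.9+3.7+1.2+3.4 = 10.2
2 → 3 → 1 → 6: 5.2+1.8+2.3 = 9.3
2 → 5 → 3 → 1 → 6: 1.9+3.7+1.8+2.3 = 9.7
2 → 3 → 7 → 6: 5.2+1.2+3.4 = 9.8
The minimum is 9.3 via 2 → 3 → 1 → 6.

9.3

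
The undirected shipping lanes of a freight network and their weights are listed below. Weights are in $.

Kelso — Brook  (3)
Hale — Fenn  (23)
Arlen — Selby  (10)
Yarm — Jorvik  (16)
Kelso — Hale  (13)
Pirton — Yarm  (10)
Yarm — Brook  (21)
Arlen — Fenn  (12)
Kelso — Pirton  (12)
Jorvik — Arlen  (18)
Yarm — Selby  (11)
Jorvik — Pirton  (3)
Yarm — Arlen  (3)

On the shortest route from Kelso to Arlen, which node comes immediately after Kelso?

Enumerating some paths:
Kelso → Brook → Yarm → Arlen: 3+21+3 = 27
Kelso → Pirton → Yarm → Arlen: 12+10+3 = 25
Cheapest is Kelso → Pirton → Yarm → Arlen at $25.
So from Kelso the first move is to Pirton.

Pirton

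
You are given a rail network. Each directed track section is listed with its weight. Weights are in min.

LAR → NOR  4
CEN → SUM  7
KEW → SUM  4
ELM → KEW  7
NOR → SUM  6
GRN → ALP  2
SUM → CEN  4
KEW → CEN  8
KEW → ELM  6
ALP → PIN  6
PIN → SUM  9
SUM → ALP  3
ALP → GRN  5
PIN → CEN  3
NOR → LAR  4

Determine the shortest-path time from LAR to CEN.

Settle nodes by increasing distance from LAR:
LAR: 0
NOR: 4  (via LAR)
SUM: 10  (via NOR)
ALP: 13  (via SUM)
CEN: 14  (via SUM)
Shortest route: LAR–NOR–SUM–CEN = 14 min.

14 min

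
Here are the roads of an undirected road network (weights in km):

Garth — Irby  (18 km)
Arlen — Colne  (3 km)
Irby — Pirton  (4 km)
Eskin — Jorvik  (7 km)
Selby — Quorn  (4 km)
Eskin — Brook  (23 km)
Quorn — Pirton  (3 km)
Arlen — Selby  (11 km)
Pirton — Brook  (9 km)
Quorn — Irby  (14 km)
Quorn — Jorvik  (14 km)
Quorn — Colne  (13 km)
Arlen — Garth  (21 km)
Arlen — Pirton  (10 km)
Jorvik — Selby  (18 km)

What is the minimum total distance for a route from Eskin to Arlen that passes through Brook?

42 km

Best Eskin to Brook: Eskin → Brook costing 23
Best Brook to Arlen: Brook → Pirton → Arlen costing 19
Total via Brook: 23 + 19 = 42 km.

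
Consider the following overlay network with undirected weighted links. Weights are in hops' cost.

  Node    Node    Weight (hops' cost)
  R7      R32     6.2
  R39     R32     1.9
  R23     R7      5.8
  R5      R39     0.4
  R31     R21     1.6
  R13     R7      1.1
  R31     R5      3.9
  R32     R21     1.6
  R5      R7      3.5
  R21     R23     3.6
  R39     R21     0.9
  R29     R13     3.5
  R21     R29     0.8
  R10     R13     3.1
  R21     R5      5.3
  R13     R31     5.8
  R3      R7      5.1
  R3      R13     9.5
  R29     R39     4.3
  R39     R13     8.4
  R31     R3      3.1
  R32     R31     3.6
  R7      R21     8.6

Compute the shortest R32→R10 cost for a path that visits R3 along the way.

15.6 hops' cost

Best R32 to R3: R32 → R21 → R31 → R3 costing 6.3
Shortest R3→R10: R3 → R7 → R13 → R10 = 9.3
Total via R3: 6.3 + 9.3 = 15.6 hops' cost.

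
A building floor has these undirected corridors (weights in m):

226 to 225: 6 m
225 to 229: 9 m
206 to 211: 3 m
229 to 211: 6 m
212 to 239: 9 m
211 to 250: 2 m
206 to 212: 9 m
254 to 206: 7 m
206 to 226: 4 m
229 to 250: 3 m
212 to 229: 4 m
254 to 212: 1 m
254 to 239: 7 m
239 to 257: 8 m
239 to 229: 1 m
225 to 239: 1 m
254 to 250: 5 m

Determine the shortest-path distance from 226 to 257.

15 m

Running Dijkstra from 226:
226: 0
206: 4  (via 226)
225: 6  (via 226)
211: 7  (via 206)
239: 7  (via 225)
229: 8  (via 239)
250: 9  (via 211)
254: 11  (via 206)
212: 12  (via 229)
257: 15  (via 239)
Shortest route: 226–225–239–257 = 15 m.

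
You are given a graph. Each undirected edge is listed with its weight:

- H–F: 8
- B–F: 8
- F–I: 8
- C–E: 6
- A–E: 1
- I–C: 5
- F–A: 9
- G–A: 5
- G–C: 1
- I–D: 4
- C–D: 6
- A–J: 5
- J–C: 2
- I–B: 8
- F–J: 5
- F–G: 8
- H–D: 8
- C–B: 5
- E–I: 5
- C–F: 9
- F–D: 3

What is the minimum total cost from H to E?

Running Dijkstra from H:
H: 0
D: 8  (via H)
F: 8  (via H)
I: 12  (via D)
J: 13  (via F)
C: 14  (via D)
G: 15  (via C)
B: 16  (via F)
A: 17  (via F)
E: 17  (via I)
Shortest route: H → D → I → E = 17.

17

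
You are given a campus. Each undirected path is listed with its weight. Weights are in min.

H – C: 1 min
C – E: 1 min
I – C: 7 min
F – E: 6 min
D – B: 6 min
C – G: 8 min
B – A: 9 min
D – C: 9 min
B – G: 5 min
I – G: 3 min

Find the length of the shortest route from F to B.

Shortest distances from F:
F: 0
E: 6  (via F)
C: 7  (via E)
H: 8  (via C)
I: 14  (via C)
G: 15  (via C)
D: 16  (via C)
B: 20  (via G)
Shortest route: F–E–C–G–B = 20 min.

20 min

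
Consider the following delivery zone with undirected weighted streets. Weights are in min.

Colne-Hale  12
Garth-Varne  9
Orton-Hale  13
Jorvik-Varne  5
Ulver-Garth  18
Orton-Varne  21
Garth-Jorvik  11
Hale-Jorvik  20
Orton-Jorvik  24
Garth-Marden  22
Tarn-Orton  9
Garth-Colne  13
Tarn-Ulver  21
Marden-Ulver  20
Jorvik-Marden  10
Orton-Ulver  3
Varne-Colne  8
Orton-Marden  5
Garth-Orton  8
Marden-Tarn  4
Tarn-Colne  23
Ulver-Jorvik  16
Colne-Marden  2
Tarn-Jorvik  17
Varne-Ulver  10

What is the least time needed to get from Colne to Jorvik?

12 min

Enumerating some paths:
Colne–Varne–Jorvik: 8+5 = 13
Colne–Marden–Tarn–Jorvik: 2+4+17 = 23
Colne–Marden–Jorvik: 2+10 = 12
The minimum is 12 min via Colne–Marden–Jorvik.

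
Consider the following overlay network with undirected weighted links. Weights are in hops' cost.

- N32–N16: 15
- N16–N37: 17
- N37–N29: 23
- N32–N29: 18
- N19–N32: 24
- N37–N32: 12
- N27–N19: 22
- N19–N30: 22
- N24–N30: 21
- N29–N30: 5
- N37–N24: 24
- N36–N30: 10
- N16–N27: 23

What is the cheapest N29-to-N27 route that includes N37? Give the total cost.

63 hops' cost

Best N29 to N37: N29 → N37 costing 23
Best N37 to N27: N37 → N16 → N27 costing 40
Total via N37: 23 + 40 = 63 hops' cost.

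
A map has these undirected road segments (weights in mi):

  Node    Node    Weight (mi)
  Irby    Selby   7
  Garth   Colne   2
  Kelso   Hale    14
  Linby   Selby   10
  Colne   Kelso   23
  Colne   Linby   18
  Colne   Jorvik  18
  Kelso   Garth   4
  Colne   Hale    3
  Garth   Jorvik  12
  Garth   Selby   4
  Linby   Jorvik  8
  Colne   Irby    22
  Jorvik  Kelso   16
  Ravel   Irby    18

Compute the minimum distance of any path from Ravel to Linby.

35 mi

Candidate routes:
Ravel - Irby - Selby - Linby: 18+7+10 = 35
Ravel - Irby - Selby - Garth - Jorvik - Linby: 18+7+4+12+8 = 49
Cheapest is Ravel - Irby - Selby - Linby at 35 mi.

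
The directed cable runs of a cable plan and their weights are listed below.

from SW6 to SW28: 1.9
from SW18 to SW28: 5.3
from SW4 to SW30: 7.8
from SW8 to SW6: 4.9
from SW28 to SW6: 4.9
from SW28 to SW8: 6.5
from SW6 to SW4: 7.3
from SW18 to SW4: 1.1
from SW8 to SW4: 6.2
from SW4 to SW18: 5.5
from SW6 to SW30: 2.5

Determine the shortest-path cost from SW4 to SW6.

15.7

Settle nodes by increasing distance from SW4:
SW4: 0
SW18: 5.5  (via SW4)
SW30: 7.8  (via SW4)
SW28: 10.8  (via SW18)
SW6: 15.7  (via SW28)
Shortest route: SW4–SW18–SW28–SW6 = 15.7.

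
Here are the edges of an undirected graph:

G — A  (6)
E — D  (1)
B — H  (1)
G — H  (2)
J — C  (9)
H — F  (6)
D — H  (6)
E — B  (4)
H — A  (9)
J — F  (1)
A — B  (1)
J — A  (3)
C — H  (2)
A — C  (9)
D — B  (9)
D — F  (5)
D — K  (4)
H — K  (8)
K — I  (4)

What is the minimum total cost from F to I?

Settle nodes by increasing distance from F:
F: 0
J: 1  (via F)
A: 4  (via J)
B: 5  (via A)
D: 5  (via F)
E: 6  (via D)
H: 6  (via F)
C: 8  (via H)
G: 8  (via H)
K: 9  (via D)
I: 13  (via K)
Shortest route: F → D → K → I = 13.

13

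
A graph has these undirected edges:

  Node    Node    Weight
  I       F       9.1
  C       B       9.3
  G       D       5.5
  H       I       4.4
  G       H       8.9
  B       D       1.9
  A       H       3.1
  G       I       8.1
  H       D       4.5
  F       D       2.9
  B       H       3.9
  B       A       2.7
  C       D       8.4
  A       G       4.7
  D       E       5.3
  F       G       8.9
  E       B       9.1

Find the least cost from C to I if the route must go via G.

Shortest C→G: C–D–G = 13.9
Shortest G→I: G–I = 8.1
Total via G: 13.9 + 8.1 = 22.

22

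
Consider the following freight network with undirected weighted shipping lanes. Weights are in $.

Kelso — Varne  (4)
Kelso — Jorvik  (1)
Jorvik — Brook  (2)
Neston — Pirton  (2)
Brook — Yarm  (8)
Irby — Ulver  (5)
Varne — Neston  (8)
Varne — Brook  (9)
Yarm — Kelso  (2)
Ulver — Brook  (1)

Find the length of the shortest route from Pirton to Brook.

$17

Running Dijkstra from Pirton:
Pirton: 0
Neston: 2  (via Pirton)
Varne: 10  (via Neston)
Kelso: 14  (via Varne)
Jorvik: 15  (via Kelso)
Yarm: 16  (via Kelso)
Brook: 17  (via Jorvik)
Shortest route: Pirton → Neston → Varne → Kelso → Jorvik → Brook = $17.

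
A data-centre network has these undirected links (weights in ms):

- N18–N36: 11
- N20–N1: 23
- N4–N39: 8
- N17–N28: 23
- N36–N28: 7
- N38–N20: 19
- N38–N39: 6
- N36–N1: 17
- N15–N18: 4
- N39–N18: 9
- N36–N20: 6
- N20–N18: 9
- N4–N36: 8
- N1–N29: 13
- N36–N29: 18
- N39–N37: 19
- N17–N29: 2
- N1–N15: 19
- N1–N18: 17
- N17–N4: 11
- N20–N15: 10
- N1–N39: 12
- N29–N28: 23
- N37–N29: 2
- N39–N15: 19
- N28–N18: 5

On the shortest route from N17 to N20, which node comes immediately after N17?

Candidate routes:
N17 → N4 → N36 → N20: 11+8+6 = 25
N17 → N29 → N36 → N20: 2+18+6 = 26
The minimum is 25 ms via N17 → N4 → N36 → N20.
So from N17 the first move is to N4.

N4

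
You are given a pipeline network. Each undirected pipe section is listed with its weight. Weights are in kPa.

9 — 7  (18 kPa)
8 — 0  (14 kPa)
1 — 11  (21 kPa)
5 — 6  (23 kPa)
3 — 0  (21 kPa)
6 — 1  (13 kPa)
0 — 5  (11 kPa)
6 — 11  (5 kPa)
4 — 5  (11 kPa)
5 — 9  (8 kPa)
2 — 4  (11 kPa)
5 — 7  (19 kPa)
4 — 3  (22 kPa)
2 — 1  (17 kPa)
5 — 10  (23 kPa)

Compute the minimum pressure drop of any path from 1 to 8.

61 kPa

Compare a few routes:
1–2–4–5–0–8: 17+11+11+11+14 = 64
1–6–5–0–8: 13+23+11+14 = 61
1–2–4–3–0–8: 17+11+22+21+14 = 85
1–11–6–5–0–8: 21+5+23+11+14 = 74
The minimum is 61 kPa via 1–6–5–0–8.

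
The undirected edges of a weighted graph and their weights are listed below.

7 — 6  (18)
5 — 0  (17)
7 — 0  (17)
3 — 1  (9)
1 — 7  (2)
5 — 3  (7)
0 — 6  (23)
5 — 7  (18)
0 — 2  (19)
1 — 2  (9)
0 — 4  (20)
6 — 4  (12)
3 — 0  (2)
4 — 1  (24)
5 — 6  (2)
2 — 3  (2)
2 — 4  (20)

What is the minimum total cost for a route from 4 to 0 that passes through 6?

23

Best 4 to 6: 4–6 costing 12
Shortest 6→0: 6–5–3–0 = 11
Total via 6: 12 + 11 = 23.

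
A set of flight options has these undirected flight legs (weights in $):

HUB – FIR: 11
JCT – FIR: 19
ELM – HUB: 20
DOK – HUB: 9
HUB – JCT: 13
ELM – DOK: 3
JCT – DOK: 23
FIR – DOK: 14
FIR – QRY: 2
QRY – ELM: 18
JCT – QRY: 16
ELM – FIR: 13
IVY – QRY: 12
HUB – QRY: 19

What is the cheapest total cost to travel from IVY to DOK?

Enumerating some paths:
IVY → QRY → FIR → DOK: 12+2+14 = 28
IVY → QRY → FIR → ELM → DOK: 12+2+13+3 = 30
The minimum is $28 via IVY → QRY → FIR → DOK.

$28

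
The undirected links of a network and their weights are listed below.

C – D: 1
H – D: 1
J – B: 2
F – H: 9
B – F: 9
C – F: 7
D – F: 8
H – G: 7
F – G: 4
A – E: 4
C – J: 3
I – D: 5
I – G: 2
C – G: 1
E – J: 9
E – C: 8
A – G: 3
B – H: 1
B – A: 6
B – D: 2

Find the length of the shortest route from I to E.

9

Candidate routes:
I → D → C → E: 5+1+8 = 14
I → G → C → E: 2+1+8 = 11
I → G → A → E: 2+3+4 = 9
I → D → C → G → A → E: 5+1+1+3+4 = 14
The minimum is 9 via I → G → A → E.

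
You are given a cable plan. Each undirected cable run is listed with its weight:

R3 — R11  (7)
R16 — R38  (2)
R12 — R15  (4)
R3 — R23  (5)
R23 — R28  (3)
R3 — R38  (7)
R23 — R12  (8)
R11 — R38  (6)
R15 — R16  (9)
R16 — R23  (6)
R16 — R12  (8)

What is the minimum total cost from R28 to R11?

15

Enumerating some paths:
R28–R23–R16–R38–R11: 3+6+2+6 = 17
R28–R23–R3–R11: 3+5+7 = 15
Cheapest is R28–R23–R3–R11 at 15.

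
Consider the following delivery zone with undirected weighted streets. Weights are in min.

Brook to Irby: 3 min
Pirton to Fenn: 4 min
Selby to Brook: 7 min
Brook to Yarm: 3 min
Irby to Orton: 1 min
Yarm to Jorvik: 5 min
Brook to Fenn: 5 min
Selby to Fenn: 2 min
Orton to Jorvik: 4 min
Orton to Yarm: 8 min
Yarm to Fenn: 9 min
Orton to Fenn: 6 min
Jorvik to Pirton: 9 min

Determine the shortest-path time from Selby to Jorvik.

Shortest distances from Selby:
Selby: 0
Fenn: 2  (via Selby)
Pirton: 6  (via Fenn)
Brook: 7  (via Selby)
Orton: 8  (via Fenn)
Irby: 9  (via Orton)
Yarm: 10  (via Brook)
Jorvik: 12  (via Orton)
Shortest route: Selby–Fenn–Orton–Jorvik = 12 min.

12 min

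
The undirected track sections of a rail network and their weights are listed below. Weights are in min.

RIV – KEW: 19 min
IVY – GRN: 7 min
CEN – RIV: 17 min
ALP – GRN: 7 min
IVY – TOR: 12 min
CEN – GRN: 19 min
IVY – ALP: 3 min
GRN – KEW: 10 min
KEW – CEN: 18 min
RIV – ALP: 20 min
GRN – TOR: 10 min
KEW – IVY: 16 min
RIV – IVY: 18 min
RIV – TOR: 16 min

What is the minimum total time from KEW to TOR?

20 min

Candidate routes:
KEW - GRN - TOR: 10+10 = 20
KEW - GRN - IVY - TOR: 10+7+12 = 29
KEW - IVY - TOR: 16+12 = 28
The minimum is 20 min via KEW - GRN - TOR.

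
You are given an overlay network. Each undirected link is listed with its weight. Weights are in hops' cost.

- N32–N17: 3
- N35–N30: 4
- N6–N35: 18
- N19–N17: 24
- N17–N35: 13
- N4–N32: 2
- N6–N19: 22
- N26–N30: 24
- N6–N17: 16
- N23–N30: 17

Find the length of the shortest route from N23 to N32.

Settle nodes by increasing distance from N23:
N23: 0
N30: 17  (via N23)
N35: 21  (via N30)
N17: 34  (via N35)
N32: 37  (via N17)
Shortest route: N23 → N30 → N35 → N17 → N32 = 37 hops' cost.

37 hops' cost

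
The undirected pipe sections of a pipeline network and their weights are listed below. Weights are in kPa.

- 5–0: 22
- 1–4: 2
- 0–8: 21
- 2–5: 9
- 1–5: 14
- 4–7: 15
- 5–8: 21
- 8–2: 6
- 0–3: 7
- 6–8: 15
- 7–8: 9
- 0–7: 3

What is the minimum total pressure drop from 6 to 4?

Enumerating some paths:
6–8–5–1–4: 15+21+14+2 = 52
6–8–2–5–1–4: 15+6+9+14+2 = 46
6–8–0–7–4: 15+21+3+15 = 54
6–8–7–4: 15+9+15 = 39
The minimum is 39 kPa via 6–8–7–4.

39 kPa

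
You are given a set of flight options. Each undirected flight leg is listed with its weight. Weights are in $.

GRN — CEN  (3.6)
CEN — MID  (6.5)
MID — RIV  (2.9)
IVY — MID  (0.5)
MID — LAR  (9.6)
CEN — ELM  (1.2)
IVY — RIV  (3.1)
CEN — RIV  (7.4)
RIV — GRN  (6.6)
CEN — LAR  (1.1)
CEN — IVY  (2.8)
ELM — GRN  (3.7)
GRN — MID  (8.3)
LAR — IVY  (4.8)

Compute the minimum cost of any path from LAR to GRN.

$4.7

Enumerating some paths:
LAR - CEN - GRN: 1.1+3.6 = 4.7
LAR - IVY - CEN - GRN: 4.8+2.8+3.6 = 11.2
LAR - CEN - ELM - GRN: 1.1+1.2+3.7 = 6
The minimum is $4.7 via LAR - CEN - GRN.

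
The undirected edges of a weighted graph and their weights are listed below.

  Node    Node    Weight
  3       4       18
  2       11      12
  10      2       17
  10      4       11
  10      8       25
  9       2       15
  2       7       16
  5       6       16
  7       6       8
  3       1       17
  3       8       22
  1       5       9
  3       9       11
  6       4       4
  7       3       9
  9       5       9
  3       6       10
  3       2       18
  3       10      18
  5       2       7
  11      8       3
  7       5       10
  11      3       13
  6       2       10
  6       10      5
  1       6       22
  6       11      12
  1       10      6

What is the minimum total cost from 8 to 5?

Compare a few routes:
8–11–2–5: 3+12+7 = 22
8–11–6–5: 3+12+16 = 31
Cheapest is 8–11–2–5 at 22.

22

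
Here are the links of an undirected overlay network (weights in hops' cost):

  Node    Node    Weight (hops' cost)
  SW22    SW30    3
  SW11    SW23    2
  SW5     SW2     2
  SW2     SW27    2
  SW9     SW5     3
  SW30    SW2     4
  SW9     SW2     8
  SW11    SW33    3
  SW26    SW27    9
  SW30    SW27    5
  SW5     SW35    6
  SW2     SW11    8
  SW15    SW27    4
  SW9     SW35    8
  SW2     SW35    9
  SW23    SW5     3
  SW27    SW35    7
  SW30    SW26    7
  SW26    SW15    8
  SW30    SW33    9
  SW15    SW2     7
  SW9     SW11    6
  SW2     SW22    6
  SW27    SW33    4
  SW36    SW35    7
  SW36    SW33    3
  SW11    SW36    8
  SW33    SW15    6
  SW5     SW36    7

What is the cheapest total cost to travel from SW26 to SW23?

Running Dijkstra from SW26:
SW26: 0
SW30: 7  (via SW26)
SW15: 8  (via SW26)
SW27: 9  (via SW26)
SW22: 10  (via SW30)
SW2: 11  (via SW30)
SW33: 13  (via SW27)
SW5: 13  (via SW2)
SW23: 16  (via SW5)
Shortest route: SW26–SW30–SW2–SW5–SW23 = 16 hops' cost.

16 hops' cost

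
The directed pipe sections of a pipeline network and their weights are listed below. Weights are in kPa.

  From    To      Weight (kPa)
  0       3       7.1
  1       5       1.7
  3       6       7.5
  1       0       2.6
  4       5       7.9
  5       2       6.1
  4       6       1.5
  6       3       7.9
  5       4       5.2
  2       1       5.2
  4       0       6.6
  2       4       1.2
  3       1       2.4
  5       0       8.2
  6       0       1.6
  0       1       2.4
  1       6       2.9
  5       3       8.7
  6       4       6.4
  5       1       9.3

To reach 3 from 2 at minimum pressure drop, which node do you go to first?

4

Compare a few routes:
2–4–6–0–3: 1.2+1.5+1.6+7.1 = 11.4
2–4–6–3: 1.2+1.5+7.9 = 10.6
2–1–0–3: 5.2+2.6+7.1 = 14.9
2–4–0–3: 1.2+6.6+7.1 = 14.9
Cheapest is 2–4–6–3 at 10.6 kPa.
So from 2 the first move is to 4.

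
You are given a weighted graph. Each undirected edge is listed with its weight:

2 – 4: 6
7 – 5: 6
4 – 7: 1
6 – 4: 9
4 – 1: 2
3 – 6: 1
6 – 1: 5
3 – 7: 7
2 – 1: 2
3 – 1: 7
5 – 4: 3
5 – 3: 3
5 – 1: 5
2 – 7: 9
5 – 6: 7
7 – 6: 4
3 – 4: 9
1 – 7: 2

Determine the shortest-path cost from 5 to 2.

7

Enumerating some paths:
5–4–7–1–2: 3+1+2+2 = 8
5–1–2: 5+2 = 7
Cheapest is 5–1–2 at 7.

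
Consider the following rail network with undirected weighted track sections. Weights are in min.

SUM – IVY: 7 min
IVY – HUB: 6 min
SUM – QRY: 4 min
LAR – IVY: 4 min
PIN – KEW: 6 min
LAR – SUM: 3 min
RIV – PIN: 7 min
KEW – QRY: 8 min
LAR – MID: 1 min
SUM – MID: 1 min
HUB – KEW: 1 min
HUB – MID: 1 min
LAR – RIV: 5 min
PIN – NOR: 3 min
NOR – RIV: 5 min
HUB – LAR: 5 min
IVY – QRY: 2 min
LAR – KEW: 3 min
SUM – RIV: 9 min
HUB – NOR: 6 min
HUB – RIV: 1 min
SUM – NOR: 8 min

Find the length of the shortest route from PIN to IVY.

13 min

Shortest distances from PIN:
PIN: 0
NOR: 3  (via PIN)
KEW: 6  (via PIN)
HUB: 7  (via KEW)
RIV: 7  (via PIN)
MID: 8  (via HUB)
SUM: 9  (via MID)
LAR: 9  (via KEW)
IVY: 13  (via HUB)
Shortest route: PIN–KEW–HUB–IVY = 13 min.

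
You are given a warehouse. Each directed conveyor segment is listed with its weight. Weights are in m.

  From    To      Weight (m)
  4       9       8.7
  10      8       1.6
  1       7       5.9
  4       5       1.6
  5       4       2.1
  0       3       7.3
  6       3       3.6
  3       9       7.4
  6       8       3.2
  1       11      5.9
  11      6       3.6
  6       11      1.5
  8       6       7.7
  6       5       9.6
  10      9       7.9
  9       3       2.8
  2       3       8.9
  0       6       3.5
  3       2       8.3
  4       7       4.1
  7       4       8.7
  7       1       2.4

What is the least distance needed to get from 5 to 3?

Enumerating some paths:
5–4–7–1–11–6–3: 2.1+4.1+2.4+5.9+3.6+3.6 = 21.7
5–4–9–3: 2.1+8.7+2.8 = 13.6
The minimum is 13.6 m via 5–4–9–3.

13.6 m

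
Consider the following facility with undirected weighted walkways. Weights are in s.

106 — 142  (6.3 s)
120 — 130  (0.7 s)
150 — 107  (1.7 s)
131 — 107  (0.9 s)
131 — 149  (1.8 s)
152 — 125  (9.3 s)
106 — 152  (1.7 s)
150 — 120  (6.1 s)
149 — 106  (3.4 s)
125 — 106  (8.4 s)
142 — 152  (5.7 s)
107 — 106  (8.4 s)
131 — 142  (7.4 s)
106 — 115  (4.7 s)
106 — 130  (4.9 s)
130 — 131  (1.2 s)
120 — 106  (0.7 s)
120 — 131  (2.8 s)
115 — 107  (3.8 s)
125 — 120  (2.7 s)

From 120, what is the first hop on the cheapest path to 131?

Candidate routes:
120 - 131: 2.8 = 2.8
120 - 130 - 131: 0.7+1.2 = 1.9
The minimum is 1.9 s via 120 - 130 - 131.
So from 120 the first move is to 130.

130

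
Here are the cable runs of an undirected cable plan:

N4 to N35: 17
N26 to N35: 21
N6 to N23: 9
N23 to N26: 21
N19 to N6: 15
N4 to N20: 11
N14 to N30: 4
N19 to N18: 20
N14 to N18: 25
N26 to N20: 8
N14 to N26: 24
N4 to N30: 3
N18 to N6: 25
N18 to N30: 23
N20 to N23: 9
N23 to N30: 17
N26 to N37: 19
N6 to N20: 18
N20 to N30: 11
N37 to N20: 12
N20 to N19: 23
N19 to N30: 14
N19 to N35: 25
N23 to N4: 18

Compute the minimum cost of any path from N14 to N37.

Enumerating some paths:
N14 - N30 - N20 - N26 - N37: 4+11+8+19 = 42
N14 - N30 - N20 - N37: 4+11+12 = 27
N14 - N30 - N23 - N20 - N37: 4+17+9+12 = 42
N14 - N30 - N4 - N20 - N37: 4+3+11+12 = 30
Cheapest is N14 - N30 - N20 - N37 at 27.

27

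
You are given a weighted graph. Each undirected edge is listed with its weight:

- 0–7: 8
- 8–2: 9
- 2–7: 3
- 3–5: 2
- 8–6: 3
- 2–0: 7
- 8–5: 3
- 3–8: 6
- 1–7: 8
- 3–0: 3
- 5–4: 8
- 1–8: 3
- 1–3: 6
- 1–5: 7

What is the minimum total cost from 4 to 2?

20

Shortest distances from 4:
4: 0
5: 8  (via 4)
3: 10  (via 5)
8: 11  (via 5)
0: 13  (via 3)
1: 14  (via 8)
6: 14  (via 8)
2: 20  (via 8)
Shortest route: 4–5–8–2 = 20.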